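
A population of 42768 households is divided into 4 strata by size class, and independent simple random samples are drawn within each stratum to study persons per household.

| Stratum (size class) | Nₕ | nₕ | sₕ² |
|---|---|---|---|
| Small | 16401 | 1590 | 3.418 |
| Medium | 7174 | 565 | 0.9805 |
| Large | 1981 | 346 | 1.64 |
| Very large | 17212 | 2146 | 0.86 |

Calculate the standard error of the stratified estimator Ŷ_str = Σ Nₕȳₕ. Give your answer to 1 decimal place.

Var(Ŷ_str) = Σₕ Nₕ²(1 − fₕ)sₕ²/nₕ.
Small: 16401²·(1 − 1590/16401)·3.418/1590 = 522191.32.
Medium: 7174²·(1 − 565/7174)·0.9805/565 = 82280.377.
Large: 1981²·(1 − 346/1981)·1.64/346 = 15352.177.
Very large: 17212²·(1 − 2146/17212)·0.86/2146 = 103919.74.
Sum = 723743.61.
SE = √(723743.61) = 850.7.

850.7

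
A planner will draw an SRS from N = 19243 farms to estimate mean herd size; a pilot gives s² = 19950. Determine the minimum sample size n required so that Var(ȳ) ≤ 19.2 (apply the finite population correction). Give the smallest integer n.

986

Without fpc, n₀ = s²/D = 19950/19.2 = 1039.0625.
With fpc, (1 − n/N)·s²/n ≤ D requires n ≥ n₀/(1 + n₀/N) = 1039.0625/(1 + 1039.0625/19243) = 985.8307.
Rounding up, n = 986.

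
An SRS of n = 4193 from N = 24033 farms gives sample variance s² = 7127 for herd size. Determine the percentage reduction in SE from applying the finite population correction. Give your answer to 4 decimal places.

9.1412

f = n/N = 4193/24033 = 0.17446844.
SE_no-fpc = √(s²/n) = 1.3037399; SE_fpc = √((1−f)s²/n) = 1.184562.
Ratio = √(1−f) = 0.90858767. Reduction = 100·(1 − 0.90858767) = 9.1412%.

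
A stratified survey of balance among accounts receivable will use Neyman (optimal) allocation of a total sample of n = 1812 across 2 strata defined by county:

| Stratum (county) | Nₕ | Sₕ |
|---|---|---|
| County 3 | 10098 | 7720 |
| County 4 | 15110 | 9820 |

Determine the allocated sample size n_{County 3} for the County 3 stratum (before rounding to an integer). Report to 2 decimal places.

Neyman allocation: nₕ = n·NₕSₕ / Σⱼ NⱼSⱼ.
Σ NⱼSⱼ = 10098·7720 + 15110·9820 = 2.2633676 × 10^8.
n_{County 3} = 1812·10098·7720 / (2.2633676 × 10^8) = 624.10.

624.10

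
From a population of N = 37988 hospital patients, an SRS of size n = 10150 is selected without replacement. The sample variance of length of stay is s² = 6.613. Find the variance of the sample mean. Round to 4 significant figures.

Under SRS without replacement, Var(ȳ) = (1 − f)·s²/n with f = n/N = 10150/37988 = 0.26718964.
Var(ȳ) = (1 − 0.26718964)·6.613/10150 = 0.73281036·6.5152709 × 10^-4 = 4.774458 × 10^-4.

4.774 × 10^-4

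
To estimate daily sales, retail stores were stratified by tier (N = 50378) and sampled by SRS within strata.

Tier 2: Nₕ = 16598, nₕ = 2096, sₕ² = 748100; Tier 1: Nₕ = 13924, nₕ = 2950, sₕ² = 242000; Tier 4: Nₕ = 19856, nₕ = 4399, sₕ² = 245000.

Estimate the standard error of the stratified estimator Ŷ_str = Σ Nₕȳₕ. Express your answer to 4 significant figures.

Var(Ŷ_str) = Σₕ Nₕ²(1 − fₕ)sₕ²/nₕ.
Tier 2: 16598²·(1 − 2096/16598)·748100/2096 = 8.5911646 × 10^10.
Tier 1: 13924²·(1 − 2950/13924)·242000/2950 = 1.2534942 × 10^10.
Tier 4: 19856²·(1 − 4399/19856)·245000/4399 = 1.7093425 × 10^10.
Sum = 1.1554001 × 10^11.
SE = √(1.1554001 × 10^11) = 339900.

339900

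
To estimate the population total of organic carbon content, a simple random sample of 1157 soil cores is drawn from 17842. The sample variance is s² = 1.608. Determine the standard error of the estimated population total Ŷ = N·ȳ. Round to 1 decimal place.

Var(Ŷ) = N²·Var(ȳ) = N²·(1 − n/N)·s²/n.
f = 1157/17842 = 0.06484699; Var(ȳ) = 0.93515301·1.608/1157 = 0.0012996768.
Var(Ŷ) = 17842² · 0.0012996768 = 413735.17.
SE(Ŷ) = √(413735.17) = 643.2.

643.2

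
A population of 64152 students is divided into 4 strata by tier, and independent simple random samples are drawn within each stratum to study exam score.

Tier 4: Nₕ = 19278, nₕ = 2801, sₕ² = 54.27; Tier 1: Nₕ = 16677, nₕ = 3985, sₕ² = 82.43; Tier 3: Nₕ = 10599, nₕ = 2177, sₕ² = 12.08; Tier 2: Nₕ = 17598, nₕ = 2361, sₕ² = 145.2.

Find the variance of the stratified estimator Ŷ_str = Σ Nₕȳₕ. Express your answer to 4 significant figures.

Var(Ŷ_str) = Σₕ Nₕ²(1 − fₕ)sₕ²/nₕ.
Tier 4: 19278²·(1 − 2801/19278)·54.27/2801 = 6.1544157 × 10^6.
Tier 1: 16677²·(1 − 3985/16677)·82.43/3985 = 4.3782945 × 10^6.
Tier 3: 10599²·(1 − 2177/10599)·12.08/2177 = 495323.16.
Tier 2: 17598²·(1 − 2361/17598)·145.2/2361 = 1.6490484 × 10^7.
Sum = 2.7518517 × 10^7.

2.752 × 10^7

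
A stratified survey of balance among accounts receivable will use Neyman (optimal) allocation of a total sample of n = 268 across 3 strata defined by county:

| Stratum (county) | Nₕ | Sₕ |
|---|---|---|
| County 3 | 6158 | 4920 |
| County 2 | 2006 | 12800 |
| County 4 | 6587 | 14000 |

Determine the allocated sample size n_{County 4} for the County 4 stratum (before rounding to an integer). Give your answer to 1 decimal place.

Neyman allocation: nₕ = n·NₕSₕ / Σⱼ NⱼSⱼ.
Σ NⱼSⱼ = 6158·4920 + 2006·12800 + 6587·14000 = 1.4819216 × 10^8.
n_{County 4} = 268·6587·14000 / (1.4819216 × 10^8) = 166.8.

166.8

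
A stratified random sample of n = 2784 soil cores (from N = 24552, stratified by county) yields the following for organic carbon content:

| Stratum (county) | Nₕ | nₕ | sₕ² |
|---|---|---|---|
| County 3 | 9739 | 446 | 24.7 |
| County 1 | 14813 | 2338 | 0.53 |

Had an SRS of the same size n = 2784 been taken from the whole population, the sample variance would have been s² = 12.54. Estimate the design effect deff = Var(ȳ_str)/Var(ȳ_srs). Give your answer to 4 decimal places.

Var(ȳ_str) = Σ Wₕ²(1−fₕ)sₕ²/nₕ with Wₕ = Nₕ/24552:
  County 3: (9739/24552)²·(1−446/9739)·24.7/446 = 0.0083149309
  County 1: (14813/24552)²·(1−2338/14813)·0.53/2338 = 6.9493021 × 10^-5
  → Var(ȳ_str) = 0.0083844239.
Var(ȳ_srs) = (1 − 2784/24552)·12.54/2784 = 0.0039935577.
deff = 0.0083844239 / 0.0039935577 = 2.0995.

2.0995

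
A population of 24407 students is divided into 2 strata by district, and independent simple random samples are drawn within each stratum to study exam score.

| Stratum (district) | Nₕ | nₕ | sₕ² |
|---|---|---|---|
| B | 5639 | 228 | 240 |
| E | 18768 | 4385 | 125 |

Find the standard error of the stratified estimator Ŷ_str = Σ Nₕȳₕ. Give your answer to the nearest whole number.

Var(Ŷ_str) = Σₕ Nₕ²(1 − fₕ)sₕ²/nₕ.
B: 5639²·(1 − 228/5639)·240/228 = 3.2118557 × 10^7.
E: 18768²·(1 − 4385/18768)·125/4385 = 7.694987 × 10^6.
Sum = 3.9813544 × 10^7.
SE = √(3.9813544 × 10^7) = 6310.

6310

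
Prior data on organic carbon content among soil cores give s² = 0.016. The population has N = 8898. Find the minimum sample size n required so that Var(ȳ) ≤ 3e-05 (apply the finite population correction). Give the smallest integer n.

Without fpc, n₀ = s²/D = 0.016/3e-05 = 533.3333.
With fpc, (1 − n/N)·s²/n ≤ D requires n ≥ n₀/(1 + n₀/N) = 533.3333/(1 + 533.3333/8898) = 503.1738.
Rounding up, n = 504.

504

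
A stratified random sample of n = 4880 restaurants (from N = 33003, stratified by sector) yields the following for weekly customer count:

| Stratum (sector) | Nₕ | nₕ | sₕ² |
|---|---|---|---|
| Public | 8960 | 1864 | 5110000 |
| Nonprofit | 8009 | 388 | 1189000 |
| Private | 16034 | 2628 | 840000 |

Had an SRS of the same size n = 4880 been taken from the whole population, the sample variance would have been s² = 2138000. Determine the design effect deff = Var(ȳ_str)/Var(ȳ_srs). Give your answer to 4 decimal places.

1.0576

Var(ȳ_str) = Σ Wₕ²(1−fₕ)sₕ²/nₕ with Wₕ = Nₕ/33003:
  Public: (8960/33003)²·(1−1864/8960)·5110000/1864 = 160.02571
  Nonprofit: (8009/33003)²·(1−388/8009)·1189000/388 = 171.72501
  Private: (16034/33003)²·(1−2628/16034)·840000/2628 = 63.079491
  → Var(ȳ_str) = 394.83021.
Var(ȳ_srs) = (1 − 4880/33003)·2138000/4880 = 373.33276.
deff = 394.83021 / 373.33276 = 1.0576.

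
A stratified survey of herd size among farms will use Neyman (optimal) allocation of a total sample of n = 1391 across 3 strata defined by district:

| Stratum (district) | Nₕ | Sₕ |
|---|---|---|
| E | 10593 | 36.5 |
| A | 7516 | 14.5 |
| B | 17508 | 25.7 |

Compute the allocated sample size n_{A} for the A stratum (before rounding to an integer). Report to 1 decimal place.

Neyman allocation: nₕ = n·NₕSₕ / Σⱼ NⱼSⱼ.
Σ NⱼSⱼ = 10593·36.5 + 7516·14.5 + 17508·25.7 = 945582.1.
n_{A} = 1391·7516·14.5 / 945582.1 = 160.3.

160.3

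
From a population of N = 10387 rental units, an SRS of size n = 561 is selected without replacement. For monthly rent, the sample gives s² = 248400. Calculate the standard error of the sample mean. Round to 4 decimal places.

20.4662

Under SRS without replacement, Var(ȳ) = (1 − f)·s²/n with f = n/N = 561/10387 = 0.05400982.
Var(ȳ) = (1 − 0.05400982)·248400/561 = 0.94599018·442.78075 = 418.86624.
SE(ȳ) = √(418.86624) = 20.4662.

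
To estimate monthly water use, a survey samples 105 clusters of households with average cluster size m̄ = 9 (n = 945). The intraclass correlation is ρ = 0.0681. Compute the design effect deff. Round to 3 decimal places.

deff = 1 + (9 − 1)·0.0681 = 1 + 0.5448 = 1.5448.

1.545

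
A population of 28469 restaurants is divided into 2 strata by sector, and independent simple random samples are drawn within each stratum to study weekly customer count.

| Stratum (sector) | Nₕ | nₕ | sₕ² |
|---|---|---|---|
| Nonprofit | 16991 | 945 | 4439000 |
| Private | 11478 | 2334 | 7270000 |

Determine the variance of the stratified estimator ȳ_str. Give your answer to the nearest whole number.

Var(ȳ_str) = Σₕ Wₕ²(1 − fₕ)sₕ²/nₕ with Wₕ = Nₕ/N, N = 28469.
Nonprofit: Wₕ = 0.59682462; term = 0.59682462²·(1 − 0.05561768)·4439000/945 = 1580.1366.
Private: Wₕ = 0.40317538; term = 0.40317538²·(1 − 0.20334553)·7270000/2334 = 403.35883.
Sum = 1983.4954.

1983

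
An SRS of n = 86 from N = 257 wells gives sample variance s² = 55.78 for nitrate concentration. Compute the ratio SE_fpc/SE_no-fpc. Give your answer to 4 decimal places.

0.8157

f = n/N = 86/257 = 0.33463035.
SE_no-fpc = √(s²/n) = 0.80535995; SE_fpc = √((1−f)s²/n) = 0.65693367.
Ratio = √(1−f) = 0.81570194.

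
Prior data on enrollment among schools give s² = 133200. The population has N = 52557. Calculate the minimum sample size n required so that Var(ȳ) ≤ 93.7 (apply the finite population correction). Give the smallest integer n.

Without fpc, n₀ = s²/D = 133200/93.7 = 1421.5582.
With fpc, (1 − n/N)·s²/n ≤ D requires n ≥ n₀/(1 + n₀/N) = 1421.5582/(1 + 1421.5582/52557) = 1384.1206.
Rounding up, n = 1385.

1385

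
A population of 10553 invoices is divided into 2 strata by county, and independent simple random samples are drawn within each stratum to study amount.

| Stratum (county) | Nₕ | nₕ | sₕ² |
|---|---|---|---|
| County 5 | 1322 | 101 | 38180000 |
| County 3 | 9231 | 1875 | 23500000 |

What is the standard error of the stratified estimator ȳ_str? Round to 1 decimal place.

Var(ȳ_str) = Σₕ Wₕ²(1 − fₕ)sₕ²/nₕ with Wₕ = Nₕ/N, N = 10553.
County 5: Wₕ = 0.12527243; term = 0.12527243²·(1 − 0.07639939)·38180000/101 = 5479.1071.
County 3: Wₕ = 0.87472757; term = 0.87472757²·(1 − 0.20311992)·23500000/1875 = 7641.9675.
Sum = 13121.075.
SE = √(13121.075) = 114.5.

114.5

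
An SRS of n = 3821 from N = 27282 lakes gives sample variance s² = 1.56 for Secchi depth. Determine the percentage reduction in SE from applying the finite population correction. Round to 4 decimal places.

f = n/N = 3821/27282 = 0.14005571.
SE_no-fpc = √(s²/n) = 0.020205694; SE_fpc = √((1−f)s²/n) = 0.018737383.
Ratio = √(1−f) = 0.92733181. Reduction = 100·(1 − 0.92733181) = 7.2668%.

7.2668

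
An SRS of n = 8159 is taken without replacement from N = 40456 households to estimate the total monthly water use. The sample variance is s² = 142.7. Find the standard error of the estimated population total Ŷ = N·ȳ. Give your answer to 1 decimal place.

Var(Ŷ) = N²·Var(ȳ) = N²·(1 − n/N)·s²/n.
f = 8159/40456 = 0.20167589; Var(ȳ) = 0.79832411·142.7/8159 = 0.0139626.
Var(Ŷ) = 40456² · 0.0139626 = 2.2852419 × 10^7.
SE(Ŷ) = √(2.2852419 × 10^7) = 4780.4.

4780.4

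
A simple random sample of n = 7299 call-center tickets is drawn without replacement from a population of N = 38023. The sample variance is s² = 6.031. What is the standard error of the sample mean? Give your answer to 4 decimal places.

0.0258

Under SRS without replacement, Var(ȳ) = (1 − f)·s²/n with f = n/N = 7299/38023 = 0.19196276.
Var(ȳ) = (1 − 0.19196276)·6.031/7299 = 0.80803724·8.2627757 × 10^-4 = 6.6766305 × 10^-4.
SE(ȳ) = √(6.6766305 × 10^-4) = 0.0258.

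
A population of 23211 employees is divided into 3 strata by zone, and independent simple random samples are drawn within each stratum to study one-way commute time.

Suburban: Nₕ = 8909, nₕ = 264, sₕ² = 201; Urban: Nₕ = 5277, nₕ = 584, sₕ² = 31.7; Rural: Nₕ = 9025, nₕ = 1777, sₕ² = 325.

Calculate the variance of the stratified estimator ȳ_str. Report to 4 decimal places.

0.1335

Var(ȳ_str) = Σₕ Wₕ²(1 − fₕ)sₕ²/nₕ with Wₕ = Nₕ/N, N = 23211.
Suburban: Wₕ = 0.38382663; term = 0.38382663²·(1 − 0.02963296)·201/264 = 0.10884247.
Urban: Wₕ = 0.22734910; term = 0.22734910²·(1 − 0.11066894)·31.7/584 = 0.0024951483.
Rural: Wₕ = 0.38882426; term = 0.38882426²·(1 − 0.19689751)·325/1777 = 0.022206168.
Sum = 0.13354379.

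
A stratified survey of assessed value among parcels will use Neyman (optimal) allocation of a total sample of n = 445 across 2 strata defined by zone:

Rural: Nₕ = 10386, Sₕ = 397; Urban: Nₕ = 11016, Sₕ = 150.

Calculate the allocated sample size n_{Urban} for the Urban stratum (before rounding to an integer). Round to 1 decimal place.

127.3

Neyman allocation: nₕ = n·NₕSₕ / Σⱼ NⱼSⱼ.
Σ NⱼSⱼ = 10386·397 + 11016·150 = 5.775642 × 10^6.
n_{Urban} = 445·11016·150 / (5.775642 × 10^6) = 127.3.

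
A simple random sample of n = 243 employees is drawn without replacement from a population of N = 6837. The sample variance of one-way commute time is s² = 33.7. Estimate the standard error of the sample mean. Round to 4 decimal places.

Under SRS without replacement, Var(ȳ) = (1 − f)·s²/n with f = n/N = 243/6837 = 0.03554190.
Var(ȳ) = (1 − 0.03554190)·33.7/243 = 0.96445810·0.13868313 = 0.13375407.
SE(ȳ) = √(0.13375407) = 0.3657.

0.3657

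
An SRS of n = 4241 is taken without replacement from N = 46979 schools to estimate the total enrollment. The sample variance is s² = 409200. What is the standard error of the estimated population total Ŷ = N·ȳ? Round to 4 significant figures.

Var(Ŷ) = N²·Var(ȳ) = N²·(1 − n/N)·s²/n.
f = 4241/46979 = 0.09027438; Var(ȳ) = 0.90972562·409200/4241 = 87.776403.
Var(Ŷ) = 46979² · 87.776403 = 1.9372484 × 10^11.
SE(Ŷ) = √(1.9372484 × 10^11) = 440100.

440100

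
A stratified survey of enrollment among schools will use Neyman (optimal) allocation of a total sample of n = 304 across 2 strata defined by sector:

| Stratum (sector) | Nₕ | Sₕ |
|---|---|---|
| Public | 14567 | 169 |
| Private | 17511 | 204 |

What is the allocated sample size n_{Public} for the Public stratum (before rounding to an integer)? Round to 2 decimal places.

124.03

Neyman allocation: nₕ = n·NₕSₕ / Σⱼ NⱼSⱼ.
Σ NⱼSⱼ = 14567·169 + 17511·204 = 6.034067 × 10^6.
n_{Public} = 304·14567·169 / (6.034067 × 10^6) = 124.03.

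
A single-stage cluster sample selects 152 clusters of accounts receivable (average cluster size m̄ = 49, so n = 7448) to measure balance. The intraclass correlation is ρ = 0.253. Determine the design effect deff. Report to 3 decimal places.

13.144

deff = 1 + (49 − 1)·0.253 = 1 + 12.144 = 13.144.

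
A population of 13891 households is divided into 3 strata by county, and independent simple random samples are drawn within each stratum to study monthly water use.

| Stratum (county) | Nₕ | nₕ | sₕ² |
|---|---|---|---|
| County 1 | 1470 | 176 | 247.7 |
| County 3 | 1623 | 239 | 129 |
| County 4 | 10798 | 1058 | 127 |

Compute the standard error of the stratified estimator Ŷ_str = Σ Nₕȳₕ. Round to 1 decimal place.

Var(Ŷ_str) = Σₕ Nₕ²(1 − fₕ)sₕ²/nₕ.
County 1: 1470²·(1 − 176/1470)·247.7/176 = 2.6771022 × 10^6.
County 3: 1623²·(1 − 239/1623)·129/239 = 1.2124014 × 10^6.
County 4: 10798²·(1 − 1058/10798)·127/1058 = 1.2624679 × 10^7.
Sum = 1.6514183 × 10^7.
SE = √(1.6514183 × 10^7) = 4063.8.

4063.8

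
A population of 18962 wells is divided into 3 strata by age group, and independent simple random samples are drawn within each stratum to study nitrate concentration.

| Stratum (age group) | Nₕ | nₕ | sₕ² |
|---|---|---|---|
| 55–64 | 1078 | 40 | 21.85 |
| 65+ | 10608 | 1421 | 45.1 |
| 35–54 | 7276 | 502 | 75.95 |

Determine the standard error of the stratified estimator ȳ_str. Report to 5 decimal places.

Var(ȳ_str) = Σₕ Wₕ²(1 − fₕ)sₕ²/nₕ with Wₕ = Nₕ/N, N = 18962.
55–64: Wₕ = 0.05685054; term = 0.05685054²·(1 − 0.03710575)·21.85/40 = 0.0016999623.
65+: Wₕ = 0.55943466; term = 0.55943466²·(1 − 0.13395551)·45.1/1421 = 0.0086024351.
35–54: Wₕ = 0.38371480; term = 0.38371480²·(1 − 0.06899395)·75.95/502 = 0.020739279.
Sum = 0.031041676.
SE = √(0.031041676) = 0.17619.

0.17619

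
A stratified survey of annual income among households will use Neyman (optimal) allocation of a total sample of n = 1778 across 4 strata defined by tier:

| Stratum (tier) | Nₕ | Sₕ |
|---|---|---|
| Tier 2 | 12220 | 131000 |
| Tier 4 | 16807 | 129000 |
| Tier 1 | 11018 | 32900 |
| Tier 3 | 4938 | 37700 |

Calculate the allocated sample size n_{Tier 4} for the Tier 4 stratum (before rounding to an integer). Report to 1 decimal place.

892.8

Neyman allocation: nₕ = n·NₕSₕ / Σⱼ NⱼSⱼ.
Σ NⱼSⱼ = 12220·131000 + 16807·129000 + 11018·32900 + 4938·37700 = 4.3175778 × 10^9.
n_{Tier 4} = 1778·16807·129000 / (4.3175778 × 10^9) = 892.8.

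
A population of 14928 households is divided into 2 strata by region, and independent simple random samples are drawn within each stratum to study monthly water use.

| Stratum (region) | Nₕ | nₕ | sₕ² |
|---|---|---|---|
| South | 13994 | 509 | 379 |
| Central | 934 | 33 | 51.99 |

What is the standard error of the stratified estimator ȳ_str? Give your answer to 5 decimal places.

0.79780

Var(ȳ_str) = Σₕ Wₕ²(1 − fₕ)sₕ²/nₕ with Wₕ = Nₕ/N, N = 14928.
South: Wₕ = 0.93743301; term = 0.93743301²·(1 − 0.03637273)·379/509 = 0.63053761.
Central: Wₕ = 0.06256699; term = 0.06256699²·(1 − 0.03533191)·51.99/33 = 0.0059494154.
Sum = 0.63648703.
SE = √(0.63648703) = 0.79780.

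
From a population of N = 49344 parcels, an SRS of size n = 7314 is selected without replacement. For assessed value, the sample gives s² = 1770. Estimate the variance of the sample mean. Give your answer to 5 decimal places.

Under SRS without replacement, Var(ȳ) = (1 − f)·s²/n with f = n/N = 7314/49344 = 0.14822471.
Var(ȳ) = (1 − 0.14822471)·1770/7314 = 0.85177529·0.24200164 = 0.20613102.

0.20613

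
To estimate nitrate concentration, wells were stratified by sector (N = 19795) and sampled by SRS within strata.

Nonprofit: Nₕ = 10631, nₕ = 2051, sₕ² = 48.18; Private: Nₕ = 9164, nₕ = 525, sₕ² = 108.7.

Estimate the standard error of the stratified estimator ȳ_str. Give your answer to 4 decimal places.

0.2175

Var(ȳ_str) = Σₕ Wₕ²(1 − fₕ)sₕ²/nₕ with Wₕ = Nₕ/N, N = 19795.
Nonprofit: Wₕ = 0.53705481; term = 0.53705481²·(1 − 0.19292635)·48.18/2051 = 0.0054682899.
Private: Wₕ = 0.46294519; term = 0.46294519²·(1 − 0.05728939)·108.7/525 = 0.041831919.
Sum = 0.047300209.
SE = √(0.047300209) = 0.2175.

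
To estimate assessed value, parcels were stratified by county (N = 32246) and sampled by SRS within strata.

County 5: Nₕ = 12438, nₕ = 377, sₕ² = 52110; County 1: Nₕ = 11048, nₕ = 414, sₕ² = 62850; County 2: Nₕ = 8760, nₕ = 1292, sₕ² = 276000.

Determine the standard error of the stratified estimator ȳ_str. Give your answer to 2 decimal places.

Var(ȳ_str) = Σₕ Wₕ²(1 − fₕ)sₕ²/nₕ with Wₕ = Nₕ/N, N = 32246.
County 5: Wₕ = 0.38572226; term = 0.38572226²·(1 − 0.03031034)·52110/377 = 19.941687.
County 1: Wₕ = 0.34261614; term = 0.34261614²·(1 − 0.03747285)·62850/414 = 17.152742.
County 2: Wₕ = 0.27166160; term = 0.27166160²·(1 − 0.14748858)·276000/1292 = 13.440124.
Sum = 50.534553.
SE = √(50.534553) = 7.11.

7.11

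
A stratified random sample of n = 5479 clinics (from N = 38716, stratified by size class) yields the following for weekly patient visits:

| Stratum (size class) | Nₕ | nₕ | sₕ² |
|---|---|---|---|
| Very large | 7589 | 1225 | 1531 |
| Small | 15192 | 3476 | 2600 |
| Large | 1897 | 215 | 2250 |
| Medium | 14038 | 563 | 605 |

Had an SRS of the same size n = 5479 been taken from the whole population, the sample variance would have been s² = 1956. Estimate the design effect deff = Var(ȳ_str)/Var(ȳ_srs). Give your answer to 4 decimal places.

0.9364

Var(ȳ_str) = Σ Wₕ²(1−fₕ)sₕ²/nₕ with Wₕ = Nₕ/38716:
  Very large: (7589/38716)²·(1−1225/7589)·1531/1225 = 0.040269187
  Small: (15192/38716)²·(1−3476/15192)·2600/3476 = 0.088819215
  Large: (1897/38716)²·(1−215/1897)·2250/215 = 0.022276985
  Medium: (14038/38716)²·(1−563/14038)·605/563 = 0.1356126
  → Var(ȳ_str) = 0.28697799.
Var(ȳ_srs) = (1 − 5479/38716)·1956/5479 = 0.3064777.
deff = 0.28697799 / 0.3064777 = 0.9364.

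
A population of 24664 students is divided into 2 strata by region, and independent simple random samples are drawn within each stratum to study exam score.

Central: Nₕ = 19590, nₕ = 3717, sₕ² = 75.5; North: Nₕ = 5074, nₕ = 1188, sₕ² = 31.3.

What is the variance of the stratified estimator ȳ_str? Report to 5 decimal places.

Var(ȳ_str) = Σₕ Wₕ²(1 − fₕ)sₕ²/nₕ with Wₕ = Nₕ/N, N = 24664.
Central: Wₕ = 0.79427506; term = 0.79427506²·(1 − 0.18973966)·75.5/3717 = 0.010382951.
North: Wₕ = 0.20572494; term = 0.20572494²·(1 − 0.23413480)·31.3/1188 = 8.5399265 × 10^-4.
Sum = 0.011236944.

0.01124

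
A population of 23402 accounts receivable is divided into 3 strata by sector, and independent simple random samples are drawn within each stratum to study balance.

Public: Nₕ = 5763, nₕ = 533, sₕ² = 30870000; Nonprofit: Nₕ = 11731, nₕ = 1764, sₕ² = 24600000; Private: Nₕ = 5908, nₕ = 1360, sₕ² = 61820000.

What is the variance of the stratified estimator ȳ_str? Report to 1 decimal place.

Var(ȳ_str) = Σₕ Wₕ²(1 − fₕ)sₕ²/nₕ with Wₕ = Nₕ/N, N = 23402.
Public: Wₕ = 0.24626100; term = 0.24626100²·(1 − 0.09248655)·30870000/533 = 3187.5263.
Nonprofit: Wₕ = 0.50128194; term = 0.50128194²·(1 − 0.15037081)·24600000/1764 = 2977.3512.
Private: Wₕ = 0.25245705; term = 0.25245705²·(1 − 0.23019634)·61820000/1360 = 2230.2065.
Sum = 8395.084.

8395.1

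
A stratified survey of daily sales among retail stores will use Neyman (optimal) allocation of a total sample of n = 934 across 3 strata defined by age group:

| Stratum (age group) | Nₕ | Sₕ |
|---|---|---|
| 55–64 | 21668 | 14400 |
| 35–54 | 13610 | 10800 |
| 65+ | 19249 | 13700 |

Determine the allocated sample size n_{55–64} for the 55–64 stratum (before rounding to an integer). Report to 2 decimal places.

Neyman allocation: nₕ = n·NₕSₕ / Σⱼ NⱼSⱼ.
Σ NⱼSⱼ = 21668·14400 + 13610·10800 + 19249·13700 = 7.227185 × 10^8.
n_{55–64} = 934·21668·14400 / (7.227185 × 10^8) = 403.24.

403.24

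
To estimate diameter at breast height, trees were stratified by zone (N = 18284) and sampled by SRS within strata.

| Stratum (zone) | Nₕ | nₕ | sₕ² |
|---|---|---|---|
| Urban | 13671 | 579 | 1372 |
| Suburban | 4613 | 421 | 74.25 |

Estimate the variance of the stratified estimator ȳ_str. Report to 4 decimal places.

1.2788

Var(ȳ_str) = Σₕ Wₕ²(1 − fₕ)sₕ²/nₕ with Wₕ = Nₕ/N, N = 18284.
Urban: Wₕ = 0.74770291; term = 0.74770291²·(1 − 0.04235242)·1372/579 = 1.2686429.
Suburban: Wₕ = 0.25229709; term = 0.25229709²·(1 − 0.09126382)·74.25/421 = 0.010201797.
Sum = 1.2788447.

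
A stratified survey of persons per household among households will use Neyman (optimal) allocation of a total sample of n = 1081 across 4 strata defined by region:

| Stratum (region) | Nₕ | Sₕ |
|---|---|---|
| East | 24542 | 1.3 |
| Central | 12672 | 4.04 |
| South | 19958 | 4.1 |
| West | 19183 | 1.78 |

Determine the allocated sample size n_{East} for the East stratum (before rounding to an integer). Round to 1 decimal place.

Neyman allocation: nₕ = n·NₕSₕ / Σⱼ NⱼSⱼ.
Σ NⱼSⱼ = 24542·1.3 + 12672·4.04 + 19958·4.1 + 19183·1.78 = 199073.02.
n_{East} = 1081·24542·1.3 / 199073.02 = 173.2.

173.2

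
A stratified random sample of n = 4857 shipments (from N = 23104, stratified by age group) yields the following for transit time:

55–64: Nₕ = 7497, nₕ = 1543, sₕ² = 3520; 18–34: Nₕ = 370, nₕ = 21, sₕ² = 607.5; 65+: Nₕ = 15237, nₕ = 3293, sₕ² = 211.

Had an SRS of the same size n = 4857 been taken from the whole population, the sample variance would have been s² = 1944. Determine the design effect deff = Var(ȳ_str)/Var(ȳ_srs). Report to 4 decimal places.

Var(ȳ_str) = Σ Wₕ²(1−fₕ)sₕ²/nₕ with Wₕ = Nₕ/23104:
  55–64: (7497/23104)²·(1−1543/7497)·3520/1543 = 0.19076501
  18–34: (370/23104)²·(1−21/370)·607.5/21 = 0.0069980942
  65+: (15237/23104)²·(1−3293/15237)·211/3293 = 0.021845683
  → Var(ȳ_str) = 0.21960879.
Var(ȳ_srs) = (1 − 4857/23104)·1944/4857 = 0.31610579.
deff = 0.21960879 / 0.31610579 = 0.6947.

0.6947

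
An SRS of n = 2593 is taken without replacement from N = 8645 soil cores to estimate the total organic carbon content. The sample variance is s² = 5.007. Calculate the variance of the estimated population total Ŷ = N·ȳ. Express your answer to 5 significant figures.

101030

Var(Ŷ) = N²·Var(ȳ) = N²·(1 − n/N)·s²/n.
f = 2593/8645 = 0.29994216; Var(ȳ) = 0.70005784·5.007/2593 = 0.0013517893.
Var(Ŷ) = 8645² · 0.0013517893 = 101027.36.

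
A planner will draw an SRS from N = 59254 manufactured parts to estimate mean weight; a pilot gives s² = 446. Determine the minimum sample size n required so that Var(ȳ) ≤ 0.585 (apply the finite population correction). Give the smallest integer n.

753

Without fpc, n₀ = s²/D = 446/0.585 = 762.3932.
With fpc, (1 − n/N)·s²/n ≤ D requires n ≥ n₀/(1 + n₀/N) = 762.3932/(1 + 762.3932/59254) = 752.7085.
Rounding up, n = 753.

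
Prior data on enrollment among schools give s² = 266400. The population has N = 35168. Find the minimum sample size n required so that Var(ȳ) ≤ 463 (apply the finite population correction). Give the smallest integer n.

Without fpc, n₀ = s²/D = 266400/463 = 575.3780.
With fpc, (1 − n/N)·s²/n ≤ D requires n ≥ n₀/(1 + n₀/N) = 575.3780/(1 + 575.3780/35168) = 566.1159.
Rounding up, n = 567.

567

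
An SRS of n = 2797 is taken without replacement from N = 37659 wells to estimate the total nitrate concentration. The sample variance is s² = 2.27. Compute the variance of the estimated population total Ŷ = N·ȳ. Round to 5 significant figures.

1.0655 × 10^6

Var(Ŷ) = N²·Var(ȳ) = N²·(1 − n/N)·s²/n.
f = 2797/37659 = 0.07427175; Var(ȳ) = 0.92572825·2.27/2797 = 7.5130608 × 10^-4.
Var(Ŷ) = 37659² · (7.5130608 × 10^-4) = 1.0655025 × 10^6.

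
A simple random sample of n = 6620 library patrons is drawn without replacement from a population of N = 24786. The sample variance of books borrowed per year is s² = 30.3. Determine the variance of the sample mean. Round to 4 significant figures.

Under SRS without replacement, Var(ȳ) = (1 − f)·s²/n with f = n/N = 6620/24786 = 0.26708626.
Var(ȳ) = (1 − 0.26708626)·30.3/6620 = 0.73291374·0.0045770393 = 0.003354575.

0.003355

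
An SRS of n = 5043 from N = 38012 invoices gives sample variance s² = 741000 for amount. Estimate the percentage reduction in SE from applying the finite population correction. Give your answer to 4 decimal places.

6.8694

f = n/N = 5043/38012 = 0.13266863.
SE_no-fpc = √(s²/n) = 12.12173; SE_fpc = √((1−f)s²/n) = 11.289044.
Ratio = √(1−f) = 0.93130627. Reduction = 100·(1 − 0.93130627) = 6.8694%.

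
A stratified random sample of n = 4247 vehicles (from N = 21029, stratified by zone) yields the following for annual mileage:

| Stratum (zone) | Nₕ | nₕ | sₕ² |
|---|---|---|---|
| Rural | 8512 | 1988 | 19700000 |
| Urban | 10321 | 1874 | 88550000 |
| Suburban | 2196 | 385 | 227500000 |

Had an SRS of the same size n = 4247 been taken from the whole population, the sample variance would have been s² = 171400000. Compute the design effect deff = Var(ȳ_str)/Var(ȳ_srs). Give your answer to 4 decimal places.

0.4929

Var(ȳ_str) = Σ Wₕ²(1−fₕ)sₕ²/nₕ with Wₕ = Nₕ/21029:
  Rural: (8512/21029)²·(1−1988/8512)·19700000/1988 = 1244.3948
  Urban: (10321/21029)²·(1−1874/10321)·88550000/1874 = 9315.4965
  Suburban: (2196/21029)²·(1−385/2196)·227500000/385 = 5314.155
  → Var(ȳ_str) = 15874.046.
Var(ȳ_srs) = (1 − 4247/21029)·171400000/4247 = 32207.251.
deff = 15874.046 / 32207.251 = 0.4929.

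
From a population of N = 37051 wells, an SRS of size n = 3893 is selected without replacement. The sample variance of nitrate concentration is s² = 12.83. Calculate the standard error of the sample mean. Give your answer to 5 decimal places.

0.05431

Under SRS without replacement, Var(ȳ) = (1 − f)·s²/n with f = n/N = 3893/37051 = 0.10507139.
Var(ȳ) = (1 − 0.10507139)·12.83/3893 = 0.89492861·0.0032956589 = 0.0029493794.
SE(ȳ) = √(0.0029493794) = 0.05431.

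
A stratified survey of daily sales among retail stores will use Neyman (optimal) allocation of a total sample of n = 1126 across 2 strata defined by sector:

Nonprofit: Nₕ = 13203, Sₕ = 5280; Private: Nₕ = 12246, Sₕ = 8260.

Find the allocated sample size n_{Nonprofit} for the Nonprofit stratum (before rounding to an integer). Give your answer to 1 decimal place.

459.4

Neyman allocation: nₕ = n·NₕSₕ / Σⱼ NⱼSⱼ.
Σ NⱼSⱼ = 13203·5280 + 12246·8260 = 1.708638 × 10^8.
n_{Nonprofit} = 1126·13203·5280 / (1.708638 × 10^8) = 459.4.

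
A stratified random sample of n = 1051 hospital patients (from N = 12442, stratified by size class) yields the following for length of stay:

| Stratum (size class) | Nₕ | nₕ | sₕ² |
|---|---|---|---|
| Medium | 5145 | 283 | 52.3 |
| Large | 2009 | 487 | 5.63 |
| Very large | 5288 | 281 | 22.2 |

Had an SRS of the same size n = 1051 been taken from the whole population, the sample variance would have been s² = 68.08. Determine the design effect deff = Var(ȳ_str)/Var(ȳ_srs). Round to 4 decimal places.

Var(ȳ_str) = Σ Wₕ²(1−fₕ)sₕ²/nₕ with Wₕ = Nₕ/12442:
  Medium: (5145/12442)²·(1−283/5145)·52.3/283 = 0.029863121
  Large: (2009/12442)²·(1−487/2009)·5.63/487 = 2.2834612 × 10^-4
  Very large: (5288/12442)²·(1−281/5288)·22.2/281 = 0.013512487
  → Var(ȳ_str) = 0.043603954.
Var(ȳ_srs) = (1 − 1051/12442)·68.08/1051 = 0.059304614.
deff = 0.043603954 / 0.059304614 = 0.7353.

0.7353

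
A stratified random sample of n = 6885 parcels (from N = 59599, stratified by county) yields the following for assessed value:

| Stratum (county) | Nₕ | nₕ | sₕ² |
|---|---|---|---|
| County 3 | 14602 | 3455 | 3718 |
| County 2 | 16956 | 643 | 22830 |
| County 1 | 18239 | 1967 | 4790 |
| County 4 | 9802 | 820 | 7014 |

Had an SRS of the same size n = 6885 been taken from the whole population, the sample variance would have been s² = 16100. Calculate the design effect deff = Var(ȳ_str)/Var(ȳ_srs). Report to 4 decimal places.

1.5615

Var(ȳ_str) = Σ Wₕ²(1−fₕ)sₕ²/nₕ with Wₕ = Nₕ/59599:
  County 3: (14602/59599)²·(1−3455/14602)·3718/3455 = 0.049312127
  County 2: (16956/59599)²·(1−643/16956)·22830/643 = 2.7648669
  County 1: (18239/59599)²·(1−1967/18239)·4790/1967 = 0.20346756
  County 4: (9802/59599)²·(1−820/9802)·7014/820 = 0.21201262
  → Var(ȳ_str) = 3.2296592.
Var(ȳ_srs) = (1 − 6885/59599)·16100/6885 = 2.0682781.
deff = 3.2296592 / 2.0682781 = 1.5615.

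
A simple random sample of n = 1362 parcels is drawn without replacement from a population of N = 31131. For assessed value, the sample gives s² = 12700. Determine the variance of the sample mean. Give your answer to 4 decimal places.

Under SRS without replacement, Var(ȳ) = (1 − f)·s²/n with f = n/N = 1362/31131 = 0.04375060.
Var(ȳ) = (1 − 0.04375060)·12700/1362 = 0.95624940·9.3245228 = 8.9165693.

8.9166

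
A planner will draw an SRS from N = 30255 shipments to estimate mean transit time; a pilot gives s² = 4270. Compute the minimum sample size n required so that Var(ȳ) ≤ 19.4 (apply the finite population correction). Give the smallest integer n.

Without fpc, n₀ = s²/D = 4270/19.4 = 220.1031.
With fpc, (1 − n/N)·s²/n ≤ D requires n ≥ n₀/(1 + n₀/N) = 220.1031/(1 + 220.1031/30255) = 218.5134.
Rounding up, n = 219.

219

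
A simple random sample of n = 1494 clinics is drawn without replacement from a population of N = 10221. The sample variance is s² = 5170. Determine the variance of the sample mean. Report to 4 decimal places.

Under SRS without replacement, Var(ȳ) = (1 − f)·s²/n with f = n/N = 1494/10221 = 0.14616965.
Var(ȳ) = (1 − 0.14616965)·5170/1494 = 0.85383035·3.4605087 = 2.9546874.

2.9547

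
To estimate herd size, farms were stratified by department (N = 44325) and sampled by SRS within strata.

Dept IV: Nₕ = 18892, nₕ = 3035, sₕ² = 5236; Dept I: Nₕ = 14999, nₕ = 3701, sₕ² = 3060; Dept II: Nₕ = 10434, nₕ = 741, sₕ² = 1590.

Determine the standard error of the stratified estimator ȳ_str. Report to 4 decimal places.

Var(ȳ_str) = Σₕ Wₕ²(1 − fₕ)sₕ²/nₕ with Wₕ = Nₕ/N, N = 44325.
Dept IV: Wₕ = 0.42621545; term = 0.42621545²·(1 − 0.16065001)·5236/3035 = 0.26305249.
Dept I: Wₕ = 0.33838691; term = 0.33838691²·(1 − 0.24674978)·3060/3701 = 0.071313004.
Dept II: Wₕ = 0.23539763; term = 0.23539763²·(1 − 0.07101783)·1590/741 = 0.1104563.
Sum = 0.44482179.
SE = √(0.44482179) = 0.6669.

0.6669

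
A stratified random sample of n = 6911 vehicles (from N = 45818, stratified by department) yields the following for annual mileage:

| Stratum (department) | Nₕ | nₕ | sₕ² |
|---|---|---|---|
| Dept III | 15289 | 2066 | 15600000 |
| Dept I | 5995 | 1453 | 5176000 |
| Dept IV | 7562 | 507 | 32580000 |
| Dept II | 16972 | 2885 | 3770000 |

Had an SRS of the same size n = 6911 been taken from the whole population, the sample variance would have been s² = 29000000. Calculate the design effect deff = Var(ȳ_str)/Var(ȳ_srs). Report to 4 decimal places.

0.7171

Var(ȳ_str) = Σ Wₕ²(1−fₕ)sₕ²/nₕ with Wₕ = Nₕ/45818:
  Dept III: (15289/45818)²·(1−2066/15289)·15600000/2066 = 727.16188
  Dept I: (5995/45818)²·(1−1453/5995)·5176000/1453 = 46.205398
  Dept IV: (7562/45818)²·(1−507/7562)·32580000/507 = 1633.0691
  Dept II: (16972/45818)²·(1−2885/16972)·3770000/2885 = 148.82463
  → Var(ȳ_str) = 2555.261.
Var(ȳ_srs) = (1 − 6911/45818)·29000000/6911 = 3563.2699.
deff = 2555.261 / 3563.2699 = 0.7171.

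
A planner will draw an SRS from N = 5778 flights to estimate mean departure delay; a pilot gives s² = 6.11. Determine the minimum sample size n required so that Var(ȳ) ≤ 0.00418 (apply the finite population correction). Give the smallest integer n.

1167

Without fpc, n₀ = s²/D = 6.11/0.00418 = 1461.7225.
With fpc, (1 − n/N)·s²/n ≤ D requires n ≥ n₀/(1 + n₀/N) = 1461.7225/(1 + 1461.7225/5778) = 1166.5962.
Rounding up, n = 1167.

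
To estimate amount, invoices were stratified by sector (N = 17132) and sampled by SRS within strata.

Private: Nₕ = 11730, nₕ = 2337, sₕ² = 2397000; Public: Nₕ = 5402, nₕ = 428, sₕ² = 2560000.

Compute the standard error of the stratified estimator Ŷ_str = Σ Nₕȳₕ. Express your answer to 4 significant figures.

Var(Ŷ_str) = Σₕ Nₕ²(1 − fₕ)sₕ²/nₕ.
Private: 11730²·(1 − 2337/11730)·2397000/2337 = 1.1300864 × 10^11.
Public: 5402²·(1 − 428/5402)·2560000/428 = 1.6071505 × 10^11.
Sum = 2.7372369 × 10^11.
SE = √(2.7372369 × 10^11) = 523200.

523200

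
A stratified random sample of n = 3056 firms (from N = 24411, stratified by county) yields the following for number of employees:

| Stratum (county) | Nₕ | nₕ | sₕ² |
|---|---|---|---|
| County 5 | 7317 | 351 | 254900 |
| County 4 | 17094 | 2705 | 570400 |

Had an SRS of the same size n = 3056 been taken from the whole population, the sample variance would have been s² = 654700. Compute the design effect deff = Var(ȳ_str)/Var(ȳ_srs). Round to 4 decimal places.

0.7959

Var(ȳ_str) = Σ Wₕ²(1−fₕ)sₕ²/nₕ with Wₕ = Nₕ/24411:
  County 5: (7317/24411)²·(1−351/7317)·254900/351 = 62.116661
  County 4: (17094/24411)²·(1−2705/17094)·570400/2705 = 87.039306
  → Var(ȳ_str) = 149.15597.
Var(ȳ_srs) = (1 − 3056/24411)·654700/3056 = 187.41442.
deff = 149.15597 / 187.41442 = 0.7959.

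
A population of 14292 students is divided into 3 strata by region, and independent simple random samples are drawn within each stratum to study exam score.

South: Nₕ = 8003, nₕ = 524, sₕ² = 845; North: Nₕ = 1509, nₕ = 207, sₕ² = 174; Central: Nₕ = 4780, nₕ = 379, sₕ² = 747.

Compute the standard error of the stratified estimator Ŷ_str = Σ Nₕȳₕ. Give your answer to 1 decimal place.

Var(Ŷ_str) = Σₕ Nₕ²(1 − fₕ)sₕ²/nₕ.
South: 8003²·(1 − 524/8003)·845/524 = 9.6520991 × 10^7.
North: 1509²·(1 − 207/1509)·174/207 = 1.6515021 × 10^6.
Central: 4780²·(1 − 379/4780)·747/379 = 4.1462994 × 10^7.
Sum = 1.3963549 × 10^8.
SE = √(1.3963549 × 10^8) = 11816.7.

11816.7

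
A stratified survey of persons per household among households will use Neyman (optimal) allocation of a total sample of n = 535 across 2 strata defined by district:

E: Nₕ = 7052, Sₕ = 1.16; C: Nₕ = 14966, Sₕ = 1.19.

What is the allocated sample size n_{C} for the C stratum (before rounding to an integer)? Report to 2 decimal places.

366.61

Neyman allocation: nₕ = n·NₕSₕ / Σⱼ NⱼSⱼ.
Σ NⱼSⱼ = 7052·1.16 + 14966·1.19 = 25989.86.
n_{C} = 535·14966·1.19 / 25989.86 = 366.61.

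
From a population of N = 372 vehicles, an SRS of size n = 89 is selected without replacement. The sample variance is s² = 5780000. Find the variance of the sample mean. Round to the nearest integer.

49406

Under SRS without replacement, Var(ȳ) = (1 − f)·s²/n with f = n/N = 89/372 = 0.23924731.
Var(ȳ) = (1 − 0.23924731)·5780000/89 = 0.76075269·64943.82 = 49406.186.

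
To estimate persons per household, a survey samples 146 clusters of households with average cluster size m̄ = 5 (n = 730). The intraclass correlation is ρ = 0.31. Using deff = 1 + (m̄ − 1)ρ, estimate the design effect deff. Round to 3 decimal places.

deff = 1 + (5 − 1)·0.31 = 1 + 1.24 = 2.24.

2.240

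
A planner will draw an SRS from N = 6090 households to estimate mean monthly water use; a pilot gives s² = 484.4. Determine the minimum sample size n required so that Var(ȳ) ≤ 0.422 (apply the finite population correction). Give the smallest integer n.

Without fpc, n₀ = s²/D = 484.4/0.422 = 1147.8673.
With fpc, (1 − n/N)·s²/n ≤ D requires n ≥ n₀/(1 + n₀/N) = 1147.8673/(1 + 1147.8673/6090) = 965.8248.
Rounding up, n = 966.

966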